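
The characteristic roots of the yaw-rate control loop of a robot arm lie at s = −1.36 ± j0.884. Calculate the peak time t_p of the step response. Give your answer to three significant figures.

t_p = π/ω_d with ω_d = 0.884 (the imaginary part), so t_p = 3.55 s.

t_p ≈ 3.55 s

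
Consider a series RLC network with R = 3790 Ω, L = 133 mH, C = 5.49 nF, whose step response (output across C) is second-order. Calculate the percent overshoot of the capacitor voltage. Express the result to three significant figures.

%OS ≈ 27.0%

For a series RLC circuit (capacitor voltage as output), ω_n = 1/√(LC) = 1/√(133 mH · 5.49 nF) = 37000 rad/s.
ζ = (R/2)·√(C/L) = (3790/2)·√(5.49 nF/133 mH) = 0.385.
Overshoot: exp(−π·0.385/√(1−0.385²)) = 0.270, i.e. 27.0%.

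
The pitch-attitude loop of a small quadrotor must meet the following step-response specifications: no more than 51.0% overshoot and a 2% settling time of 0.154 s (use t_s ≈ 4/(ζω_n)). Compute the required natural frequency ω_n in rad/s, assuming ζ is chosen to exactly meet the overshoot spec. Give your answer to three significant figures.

Inverting the overshoot relation: ζ = |ln 0.510|/√(π² + ln²0.510) = 0.210.
Then ω_n = 4/(ζ t_s) = 4/(0.210 × 0.154) = 124 rad/s.

ω_n ≈ 124 rad/s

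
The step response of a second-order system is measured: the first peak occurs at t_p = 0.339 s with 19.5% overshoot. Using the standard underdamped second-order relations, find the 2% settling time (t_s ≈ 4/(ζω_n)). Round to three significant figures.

The overshoot fixes ζ = −ln(OS)/√(π²+ln²(OS)) = 0.462.
t_p = π/ω_d ⇒ ω_d = 9.27 rad/s; then ω_n = ω_d/√(1−ζ²) = 10.4 rad/s.
t_s ≈ 4/(ζω_n) = 4/(0.462·10.4) = 0.829 s.

t_s ≈ 0.829 s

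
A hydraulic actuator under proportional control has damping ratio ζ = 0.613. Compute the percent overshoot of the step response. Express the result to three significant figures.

For an underdamped second-order system, %OS = 100·exp(−πζ/√(1−ζ²)).
πζ/√(1−ζ²) = π·0.613/√(1−0.376) = 2.437, so %OS = 100·e^(−2.437) = 8.74%.

%OS ≈ 8.74%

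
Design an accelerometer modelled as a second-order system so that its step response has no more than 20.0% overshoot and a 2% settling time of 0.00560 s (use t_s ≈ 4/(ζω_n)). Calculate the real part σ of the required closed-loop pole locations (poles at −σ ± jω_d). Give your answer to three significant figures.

The settling-time spec alone fixes σ = ζω_n = 4/t_s = 4/0.00560 = 714.
(Overshoot then fixes ζ = 0.456 and hence ω_d = σ·√(1−ζ²)/ζ = 1390 rad/s.)

σ ≈ 714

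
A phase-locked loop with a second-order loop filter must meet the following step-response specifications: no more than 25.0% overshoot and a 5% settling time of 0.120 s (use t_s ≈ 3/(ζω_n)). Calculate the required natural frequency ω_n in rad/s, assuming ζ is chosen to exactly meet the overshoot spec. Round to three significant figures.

Inverting the overshoot relation: ζ = |ln 0.250|/√(π² + ln²0.250) = 0.404.
Then ω_n = 3/(ζ t_s) = 3/(0.404 × 0.120) = 61.9 rad/s.

ω_n ≈ 61.9 rad/s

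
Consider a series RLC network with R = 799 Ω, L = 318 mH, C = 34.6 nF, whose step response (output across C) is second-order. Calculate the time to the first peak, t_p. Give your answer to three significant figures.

For a series RLC circuit (capacitor voltage as output), ω_n = 1/√(LC) = 1/√(318 mH · 34.6 nF) = 9530 rad/s.
ζ = (R/2)·√(C/L) = (799/2)·√(34.6 nF/318 mH) = 0.132.
The damped frequency ω_d = ω_n√(1−ζ²) = 9450 rad/s. t_p = π/ω_d = 0.000332 s.

t_p ≈ 0.000332 s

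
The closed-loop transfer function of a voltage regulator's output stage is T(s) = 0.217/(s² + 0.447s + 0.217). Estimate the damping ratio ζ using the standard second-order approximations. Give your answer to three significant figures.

ζ ≈ 0.480

Comparing the denominator to s² + 2ζω_n s + ω_n²: ω_n = √0.217 = 0.466 rad/s, and 2ζω_n = 0.447 so ζ = 0.447/(2·0.466) = 0.480.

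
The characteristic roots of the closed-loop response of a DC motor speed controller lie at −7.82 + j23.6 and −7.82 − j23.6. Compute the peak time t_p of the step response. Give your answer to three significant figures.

t_p = π/ω_d with ω_d = 23.6 (the imaginary part), so t_p = 0.133 s.

t_p ≈ 0.133 s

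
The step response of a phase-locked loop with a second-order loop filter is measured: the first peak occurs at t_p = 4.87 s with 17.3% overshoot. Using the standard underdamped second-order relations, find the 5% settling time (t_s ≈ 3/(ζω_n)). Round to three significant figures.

t_s ≈ 8.33 s

From the overshoot, ζ = −ln(OS)/√(π²+ln²(OS)) = 0.488.
From t_p = π/ω_d, ω_d = π/4.87 = 0.645 rad/s, so ω_n = ω_d/√(1−ζ²) = 0.739 rad/s.
t_s ≈ 3/(ζω_n) = 3/(0.488·0.739) = 8.33 s.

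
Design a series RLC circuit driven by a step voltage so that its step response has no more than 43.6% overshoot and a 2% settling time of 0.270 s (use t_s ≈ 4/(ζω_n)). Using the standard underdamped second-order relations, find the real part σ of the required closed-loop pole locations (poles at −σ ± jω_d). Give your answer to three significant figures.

σ ≈ 14.8

The settling-time spec alone fixes σ = ζω_n = 4/t_s = 4/0.270 = 14.8.
(Overshoot then fixes ζ = 0.255 and hence ω_d = σ·√(1−ζ²)/ζ = 56.1 rad/s.)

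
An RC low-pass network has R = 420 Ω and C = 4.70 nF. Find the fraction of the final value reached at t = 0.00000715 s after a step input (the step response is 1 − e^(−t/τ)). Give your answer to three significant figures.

τ = RC = 420 × 4.70 nF = 0.00000197 s.
y(t)/y_∞ = 1 − e^(−t/τ) = 1 − e^(−0.00000715/0.00000197) = 1 − e^(−3.62) = 0.973.

y/y_∞ ≈ 0.973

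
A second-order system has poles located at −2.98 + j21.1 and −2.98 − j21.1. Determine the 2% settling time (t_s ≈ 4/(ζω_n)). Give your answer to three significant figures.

For poles at −σ ± jω_d, ζω_n = σ = 2.98, so t_s ≈ 4/σ = 1.34 s.

t_s ≈ 1.34 s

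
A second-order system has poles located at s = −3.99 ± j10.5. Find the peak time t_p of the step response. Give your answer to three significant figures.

t_p = π/ω_d with ω_d = 10.5 (the imaginary part), so t_p = 0.299 s.

t_p ≈ 0.299 s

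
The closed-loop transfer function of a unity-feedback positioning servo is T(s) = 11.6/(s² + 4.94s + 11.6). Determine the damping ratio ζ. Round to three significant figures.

Comparing the denominator to s² + 2ζω_n s + ω_n²: ω_n = √11.6 = 3.41 rad/s, and 2ζω_n = 4.94 so ζ = 4.94/(2·3.41) = 0.725.

ζ ≈ 0.725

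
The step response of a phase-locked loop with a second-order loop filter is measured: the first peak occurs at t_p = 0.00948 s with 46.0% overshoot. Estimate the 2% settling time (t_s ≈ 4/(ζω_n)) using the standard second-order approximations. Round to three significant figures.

The overshoot fixes ζ = −ln(OS)/√(π²+ln²(OS)) = 0.240.
t_p = π/ω_d ⇒ ω_d = 331 rad/s; then ω_n = ω_d/√(1−ζ²) = 341 rad/s.
t_s ≈ 4/(ζω_n) = 4/(0.240·341) = 0.0488 s.

t_s ≈ 0.0488 s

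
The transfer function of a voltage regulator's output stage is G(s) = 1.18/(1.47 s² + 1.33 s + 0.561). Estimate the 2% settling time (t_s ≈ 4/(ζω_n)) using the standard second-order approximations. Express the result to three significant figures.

t_s ≈ 8.84 s

Dividing through by 1.47: denominator becomes s² + 0.9048 s + 0.3816.
So ω_n = √0.3816 = 0.618 rad/s and ζ = 0.9048/(2·0.618) = 0.732.
t_s ≈ 4/(ζω_n) = 8.84 s.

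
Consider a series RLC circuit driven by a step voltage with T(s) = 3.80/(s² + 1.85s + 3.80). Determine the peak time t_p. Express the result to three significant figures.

t_p ≈ 1.83 s

Matching coefficients with s² + 2ζω_n s + ω_n² gives ω_n² = 3.80 ⇒ ω_n = 1.95 rad/s, and ζ = 1.85/(2ω_n) = 0.475.
ω_d = ω_n√(1−ζ²) = 1.72 rad/s. Then t_p = π/ω_d = 1.83 s.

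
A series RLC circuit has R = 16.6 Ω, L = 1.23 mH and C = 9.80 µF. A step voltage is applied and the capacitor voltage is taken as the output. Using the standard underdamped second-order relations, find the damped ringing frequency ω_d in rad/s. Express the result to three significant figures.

ω_d ≈ 6120 rad/s

For a series RLC circuit (capacitor voltage as output), ω_n = 1/√(LC) = 1/√(1.23 mH · 9.80 µF) = 9110 rad/s.
ζ = (R/2)·√(C/L) = (16.6/2)·√(9.80 µF/1.23 mH) = 0.741.
The damped frequency ω_d = ω_n√(1−ζ²) = 6120 rad/s.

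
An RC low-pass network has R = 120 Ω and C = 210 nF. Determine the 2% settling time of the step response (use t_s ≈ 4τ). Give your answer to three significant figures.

τ = RC = 120 × 210 nF = 0.0000252 s.
t_s ≈ 4τ = 0.000101 s.

t_s ≈ 0.000101 s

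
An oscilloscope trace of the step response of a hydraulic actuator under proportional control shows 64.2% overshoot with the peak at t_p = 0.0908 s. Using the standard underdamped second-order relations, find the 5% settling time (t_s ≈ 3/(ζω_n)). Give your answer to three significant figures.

From the overshoot, ζ = −ln(OS)/√(π²+ln²(OS)) = 0.140.
t_p = π/ω_d ⇒ ω_d = 34.6 rad/s; then ω_n = ω_d/√(1−ζ²) = 34.9 rad/s.
t_s ≈ 3/(ζω_n) = 3/(0.140·34.9) = 0.615 s.

t_s ≈ 0.615 s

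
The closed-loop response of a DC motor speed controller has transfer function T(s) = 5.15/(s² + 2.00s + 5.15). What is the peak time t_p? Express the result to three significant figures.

Matching coefficients with s² + 2ζω_n s + ω_n² gives ω_n² = 5.15 ⇒ ω_n = 2.27 rad/s, and ζ = 2.00/(2ω_n) = 0.441.
The damped frequency ω_d = ω_n√(1−ζ²) = 2.04 rad/s. Then t_p = π/ω_d = 1.54 s.

t_p ≈ 1.54 s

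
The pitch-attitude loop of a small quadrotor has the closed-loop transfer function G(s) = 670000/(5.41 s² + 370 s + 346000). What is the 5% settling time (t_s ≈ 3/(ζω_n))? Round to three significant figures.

t_s ≈ 0.0877 s

Dividing through by 5.41: denominator becomes s² + 68.39 s + 63960.
So ω_n = √63960 = 253 rad/s and ζ = 68.39/(2·253) = 0.135.
t_s ≈ 3/(ζω_n) = 0.0877 s.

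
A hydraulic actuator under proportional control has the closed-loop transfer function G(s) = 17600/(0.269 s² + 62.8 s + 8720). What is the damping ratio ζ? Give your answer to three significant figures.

ζ ≈ 0.648

Dividing through by 0.269: denominator becomes s² + 233.5 s + 32420.
So ω_n = √32420 = 180 rad/s and ζ = 233.5/(2·180) = 0.648.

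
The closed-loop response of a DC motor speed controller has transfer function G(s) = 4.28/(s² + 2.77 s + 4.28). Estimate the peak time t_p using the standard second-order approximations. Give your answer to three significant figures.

t_p ≈ 2.04 s

ω_n = √4.28 = 2.07 rad/s; ζ = 2.77/(2·2.07) = 0.669.
The damped frequency ω_d = ω_n√(1−ζ²) = 1.54 rad/s. Then t_p = π/ω_d = 2.04 s.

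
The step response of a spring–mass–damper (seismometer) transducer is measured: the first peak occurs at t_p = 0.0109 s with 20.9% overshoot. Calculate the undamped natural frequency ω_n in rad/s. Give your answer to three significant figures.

ω_n ≈ 322 rad/s

The overshoot fixes ζ = −ln(OS)/√(π²+ln²(OS)) = 0.446.
t_p = π/ω_d ⇒ ω_d = 288 rad/s; then ω_n = ω_d/√(1−ζ²) = 322 rad/s.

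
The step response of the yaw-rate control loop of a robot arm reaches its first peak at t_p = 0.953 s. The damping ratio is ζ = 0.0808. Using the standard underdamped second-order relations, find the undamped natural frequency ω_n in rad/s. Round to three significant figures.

Peak time t_p = π/ω_d, so ω_d = π/t_p = π/0.953 = 3.30 rad/s.
ω_n = ω_d/√(1−ζ²) = 3.30/√0.993 = 3.31 rad/s.

ω_n ≈ 3.31 rad/s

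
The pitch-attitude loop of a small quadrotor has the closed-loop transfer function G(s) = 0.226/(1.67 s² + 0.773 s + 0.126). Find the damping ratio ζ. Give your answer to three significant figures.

Dividing through by 1.67: denominator becomes s² + 0.4629 s + 0.07545.
So ω_n = √0.07545 = 0.275 rad/s and ζ = 0.4629/(2·0.275) = 0.843.

ζ ≈ 0.843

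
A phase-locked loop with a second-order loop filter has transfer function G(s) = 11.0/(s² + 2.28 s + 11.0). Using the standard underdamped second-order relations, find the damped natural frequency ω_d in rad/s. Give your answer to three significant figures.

Comparing the denominator to s² + 2ζω_n s + ω_n²: ω_n = √11.0 = 3.32 rad/s, and 2ζω_n = 2.28 so ζ = 2.28/(2·3.32) = 0.344.
ω_d = 3.32·√(1 − 0.344²) = 3.11 rad/s.

ω_d ≈ 3.11 rad/s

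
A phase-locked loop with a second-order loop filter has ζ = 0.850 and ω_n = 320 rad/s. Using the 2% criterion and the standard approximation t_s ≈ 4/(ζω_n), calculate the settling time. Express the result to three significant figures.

t_s ≈ 0.0147 s

t_s ≈ 4/(ζω_n) = 4/(0.850 × 320) = 0.0147 s.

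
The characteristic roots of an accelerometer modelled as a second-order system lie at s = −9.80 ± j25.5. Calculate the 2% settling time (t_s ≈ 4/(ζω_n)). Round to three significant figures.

For poles at −σ ± jω_d, ζω_n = σ = 9.80, so t_s ≈ 4/σ = 0.408 s.

t_s ≈ 0.408 s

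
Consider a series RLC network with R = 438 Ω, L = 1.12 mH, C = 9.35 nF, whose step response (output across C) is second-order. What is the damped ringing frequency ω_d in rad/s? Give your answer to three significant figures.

For a series RLC circuit (capacitor voltage as output), ω_n = 1/√(LC) = 1/√(1.12 mH · 9.35 nF) = 309000 rad/s.
ζ = (R/2)·√(C/L) = (438/2)·√(9.35 nF/1.12 mH) = 0.633.
The damped frequency ω_d = ω_n√(1−ζ²) = 239000 rad/s.

ω_d ≈ 239000 rad/s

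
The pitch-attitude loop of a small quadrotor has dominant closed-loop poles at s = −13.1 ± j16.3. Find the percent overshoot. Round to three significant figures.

%OS ≈ 8.01%

With σ = 13.1, ω_d = 16.3: ω_n = √(σ²+ω_d²) = 20.9 rad/s, ζ = σ/ω_n = 0.626.
%OS = 100 e^{−πζ/√(1−ζ²)} with ζ = 0.626 gives 8.01%.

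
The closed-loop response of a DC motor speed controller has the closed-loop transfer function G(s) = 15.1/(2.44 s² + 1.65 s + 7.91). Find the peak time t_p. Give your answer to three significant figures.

t_p ≈ 1.78 s

Dividing through by 2.44: denominator becomes s² + 0.6762 s + 3.242.
So ω_n = √3.242 = 1.80 rad/s and ζ = 0.6762/(2·1.80) = 0.188.
ω_d = 1.80·√(1 − 0.188²) = 1.77 rad/s. t_p = π/ω_d = 1.78 s.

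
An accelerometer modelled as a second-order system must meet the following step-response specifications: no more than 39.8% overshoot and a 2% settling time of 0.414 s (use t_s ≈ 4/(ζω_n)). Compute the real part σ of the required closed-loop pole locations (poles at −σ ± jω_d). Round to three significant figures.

The settling-time spec alone fixes σ = ζω_n = 4/t_s = 4/0.414 = 9.66.
(Overshoot then fixes ζ = 0.281 and hence ω_d = σ·√(1−ζ²)/ζ = 32.9 rad/s.)

σ ≈ 9.66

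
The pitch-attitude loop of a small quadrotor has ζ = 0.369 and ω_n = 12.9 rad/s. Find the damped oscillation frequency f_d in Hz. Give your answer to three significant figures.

ω_d = ω_n√(1−ζ²) = 12.9·√0.864 = 12.0 rad/s.
f_d = ω_d/(2π) = 1.91 Hz.

f_d ≈ 1.91 Hz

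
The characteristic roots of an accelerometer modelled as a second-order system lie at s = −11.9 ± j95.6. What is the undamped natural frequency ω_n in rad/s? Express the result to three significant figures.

With σ = 11.9, ω_d = 95.6: ω_n = √(σ²+ω_d²) = 96.3 rad/s, ζ = σ/ω_n = 0.124.

ω_n ≈ 96.3 rad/s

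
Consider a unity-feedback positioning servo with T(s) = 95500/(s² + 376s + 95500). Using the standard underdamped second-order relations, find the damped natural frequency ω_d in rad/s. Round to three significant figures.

ω_d ≈ 245 rad/s

Matching coefficients with s² + 2ζω_n s + ω_n² gives ω_n² = 95500 ⇒ ω_n = 309 rad/s, and ζ = 376/(2ω_n) = 0.608.
ω_d = ω_n√(1−ζ²) = 245 rad/s.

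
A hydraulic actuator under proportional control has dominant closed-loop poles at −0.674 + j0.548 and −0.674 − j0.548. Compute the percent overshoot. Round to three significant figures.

%OS ≈ 2.10%

The poles are at −σ ± jω_d with σ = 0.674 and ω_d = 0.548, so ω_n = √(σ²+ω_d²) = 0.869 rad/s and ζ = σ/ω_n = 0.776.
%OS = 100 e^{−πζ/√(1−ζ²)} with ζ = 0.776 gives 2.10%.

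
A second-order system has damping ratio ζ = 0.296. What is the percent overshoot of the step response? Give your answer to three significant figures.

For an underdamped second-order system, %OS = 100·exp(−πζ/√(1−ζ²)).
πζ/√(1−ζ²) = π·0.296/√(1−0.0876) = 0.9735, so %OS = 100·e^(−0.9735) = 37.8%.

%OS ≈ 37.8%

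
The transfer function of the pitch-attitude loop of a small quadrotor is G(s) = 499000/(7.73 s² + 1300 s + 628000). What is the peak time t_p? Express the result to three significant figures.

Dividing through by 7.73: denominator becomes s² + 168.2 s + 81240.
So ω_n = √81240 = 285 rad/s and ζ = 168.2/(2·285) = 0.295.
The damped frequency ω_d = ω_n√(1−ζ²) = 272 rad/s. t_p = π/ω_d = 0.0115 s.

t_p ≈ 0.0115 s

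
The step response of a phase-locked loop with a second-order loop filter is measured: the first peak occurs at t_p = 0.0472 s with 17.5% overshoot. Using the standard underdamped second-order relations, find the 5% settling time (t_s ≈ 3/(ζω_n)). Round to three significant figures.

From the overshoot, ζ = −ln(OS)/√(π²+ln²(OS)) = 0.485.
t_p = π/ω_d ⇒ ω_d = 66.6 rad/s; then ω_n = ω_d/√(1−ζ²) = 76.1 rad/s.
t_s ≈ 3/(ζω_n) = 3/(0.485·76.1) = 0.0812 s.

t_s ≈ 0.0812 s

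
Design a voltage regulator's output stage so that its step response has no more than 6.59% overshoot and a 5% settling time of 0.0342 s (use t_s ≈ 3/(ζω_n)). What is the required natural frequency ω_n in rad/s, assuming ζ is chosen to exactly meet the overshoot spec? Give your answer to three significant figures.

Inverting the overshoot relation: ζ = |ln 0.0659|/√(π² + ln²0.0659) = 0.655.
From t_s ≈ 3/(ζω_n): ω_n = 3/(ζ·t_s) = 3/(0.655·0.0342) = 134 rad/s.

ω_n ≈ 134 rad/s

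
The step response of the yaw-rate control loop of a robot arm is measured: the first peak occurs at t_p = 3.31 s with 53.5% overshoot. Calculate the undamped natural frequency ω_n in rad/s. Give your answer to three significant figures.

The overshoot fixes ζ = −ln(OS)/√(π²+ln²(OS)) = 0.195.
t_p = π/ω_d ⇒ ω_d = 0.949 rad/s; then ω_n = ω_d/√(1−ζ²) = 0.968 rad/s.

ω_n ≈ 0.968 rad/s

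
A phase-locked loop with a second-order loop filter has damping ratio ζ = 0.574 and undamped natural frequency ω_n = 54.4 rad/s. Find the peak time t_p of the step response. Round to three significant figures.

t_p ≈ 0.0705 s

The damped frequency is ω_d = ω_n√(1−ζ²) = 54.4·√(1−0.329) = 44.5 rad/s.
Peak time t_p = π/ω_d = π/44.5 = 0.0705 s.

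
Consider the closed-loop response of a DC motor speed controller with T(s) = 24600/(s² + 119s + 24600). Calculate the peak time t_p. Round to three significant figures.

ω_n = √24600 = 157 rad/s; ζ = 119/(2·157) = 0.379.
ω_d = 157·√(1 − 0.379²) = 145 rad/s. Then t_p = π/ω_d = 0.0216 s.

t_p ≈ 0.0216 s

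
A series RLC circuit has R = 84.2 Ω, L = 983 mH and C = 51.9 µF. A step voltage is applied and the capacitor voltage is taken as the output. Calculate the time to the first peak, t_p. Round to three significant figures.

For a series RLC circuit (capacitor voltage as output), ω_n = 1/√(LC) = 1/√(983 mH · 51.9 µF) = 140 rad/s.
ζ = (R/2)·√(C/L) = (84.2/2)·√(51.9 µF/983 mH) = 0.306.
ω_d = 140·√(1 − 0.306²) = 133 rad/s. t_p = π/ω_d = 0.0236 s.

t_p ≈ 0.0236 s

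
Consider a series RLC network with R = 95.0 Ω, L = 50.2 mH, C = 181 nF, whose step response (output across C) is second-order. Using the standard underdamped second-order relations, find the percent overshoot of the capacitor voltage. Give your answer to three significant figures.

%OS ≈ 75.2%

For a series RLC circuit (capacitor voltage as output), ω_n = 1/√(LC) = 1/√(50.2 mH · 181 nF) = 10500 rad/s.
ζ = (R/2)·√(C/L) = (95.0/2)·√(181 nF/50.2 mH) = 0.0902.
%OS = 100 e^{−πζ/√(1−ζ²)} with ζ = 0.0902 gives 75.2%.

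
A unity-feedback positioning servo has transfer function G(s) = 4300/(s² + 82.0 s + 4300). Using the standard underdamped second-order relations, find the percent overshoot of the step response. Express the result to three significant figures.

Comparing the denominator to s² + 2ζω_n s + ω_n²: ω_n = √4300 = 65.6 rad/s, and 2ζω_n = 82.0 so ζ = 82.0/(2·65.6) = 0.625.
Overshoot: exp(−π·0.625/√(1−0.625²)) = 0.0807, i.e. 8.07%.

%OS ≈ 8.07%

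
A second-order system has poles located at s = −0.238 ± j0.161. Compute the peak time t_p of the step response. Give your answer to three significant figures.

t_p ≈ 19.5 s

t_p = π/ω_d with ω_d = 0.161 (the imaginary part), so t_p = 19.5 s.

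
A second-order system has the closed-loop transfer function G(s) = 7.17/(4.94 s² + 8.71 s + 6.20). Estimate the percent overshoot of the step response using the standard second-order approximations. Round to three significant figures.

%OS ≈ 1.82%

Dividing through by 4.94: denominator becomes s² + 1.763 s + 1.255.
So ω_n = √1.255 = 1.12 rad/s and ζ = 1.763/(2·1.12) = 0.787.
%OS = 100 e^{−πζ/√(1−ζ²)} with ζ = 0.787 gives 1.82%.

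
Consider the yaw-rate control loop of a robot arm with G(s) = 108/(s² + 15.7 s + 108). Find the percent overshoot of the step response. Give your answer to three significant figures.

%OS ≈ 2.67%

ω_n = √108 = 10.4 rad/s; ζ = 15.7/(2·10.4) = 0.755.
%OS = 100·exp(−πζ/√(1−ζ²)) = 2.67%.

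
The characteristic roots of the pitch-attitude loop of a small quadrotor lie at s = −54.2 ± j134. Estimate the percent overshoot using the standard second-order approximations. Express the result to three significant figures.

%OS ≈ 28.1%

The poles are at −σ ± jω_d with σ = 54.2 and ω_d = 134, so ω_n = √(σ²+ω_d²) = 145 rad/s and ζ = σ/ω_n = 0.375.
%OS = 100 e^{−πζ/√(1−ζ²)} with ζ = 0.375 gives 28.1%.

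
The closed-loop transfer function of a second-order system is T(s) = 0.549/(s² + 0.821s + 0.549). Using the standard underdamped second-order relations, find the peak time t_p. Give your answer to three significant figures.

ω_n = √0.549 = 0.741 rad/s; ζ = 0.821/(2·0.741) = 0.554.
The damped frequency ω_d = ω_n√(1−ζ²) = 0.617 rad/s. Then t_p = π/ω_d = 5.09 s.

t_p ≈ 5.09 s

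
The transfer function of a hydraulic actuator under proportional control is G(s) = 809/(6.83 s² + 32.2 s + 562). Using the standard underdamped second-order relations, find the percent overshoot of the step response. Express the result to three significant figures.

Dividing through by 6.83: denominator becomes s² + 4.714 s + 82.28.
So ω_n = √82.28 = 9.07 rad/s and ζ = 4.714/(2·9.07) = 0.260.
%OS = 100·exp(−πζ/√(1−ζ²)) = 42.9%.

%OS ≈ 42.9%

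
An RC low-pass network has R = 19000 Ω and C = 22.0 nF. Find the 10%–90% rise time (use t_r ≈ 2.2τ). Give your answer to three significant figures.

t_r ≈ 0.000920 s

τ = RC = 19000 × 22.0 nF = 0.000418 s.
t_r ≈ 2.2τ = 0.000920 s.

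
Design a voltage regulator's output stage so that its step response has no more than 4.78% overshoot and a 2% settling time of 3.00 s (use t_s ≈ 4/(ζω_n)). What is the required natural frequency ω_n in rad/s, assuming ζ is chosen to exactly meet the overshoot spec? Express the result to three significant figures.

ω_n ≈ 1.92 rad/s

ζ = −ln(OS)/√(π² + (ln OS)²). With OS = 0.0478, ln OS = −3.041 and ζ = 3.041/4.372 = 0.695.
Then ω_n = 4/(ζ t_s) = 4/(0.695 × 3.00) = 1.92 rad/s.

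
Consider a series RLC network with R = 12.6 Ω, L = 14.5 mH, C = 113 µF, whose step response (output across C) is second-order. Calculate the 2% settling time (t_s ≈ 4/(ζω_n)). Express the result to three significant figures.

t_s ≈ 0.00921 s

For a series RLC circuit (capacitor voltage as output), ω_n = 1/√(LC) = 1/√(14.5 mH · 113 µF) = 781 rad/s.
ζ = (R/2)·√(C/L) = (12.6/2)·√(113 µF/14.5 mH) = 0.556.
t_s ≈ 4/(ζω_n) = 0.00921 s.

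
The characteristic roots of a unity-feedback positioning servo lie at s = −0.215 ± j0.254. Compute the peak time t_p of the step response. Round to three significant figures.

t_p = π/ω_d with ω_d = 0.254 (the imaginary part), so t_p = 12.4 s.

t_p ≈ 12.4 s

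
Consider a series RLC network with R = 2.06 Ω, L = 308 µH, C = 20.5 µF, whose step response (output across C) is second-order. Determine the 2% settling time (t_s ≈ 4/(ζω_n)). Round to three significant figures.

t_s ≈ 0.00120 s

For a series RLC circuit (capacitor voltage as output), ω_n = 1/√(LC) = 1/√(308 µH · 20.5 µF) = 12600 rad/s.
ζ = (R/2)·√(C/L) = (2.06/2)·√(20.5 µF/308 µH) = 0.266.
t_s ≈ 4/(ζω_n) = 0.00120 s.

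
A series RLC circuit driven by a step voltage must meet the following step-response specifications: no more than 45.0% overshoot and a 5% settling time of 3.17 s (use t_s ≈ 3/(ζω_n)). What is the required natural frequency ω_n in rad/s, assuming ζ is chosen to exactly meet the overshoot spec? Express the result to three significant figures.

ζ = −ln(OS)/√(π² + (ln OS)²). With OS = 0.450, ln OS = −0.7985 and ζ = 0.7985/3.241 = 0.246.
Then ω_n = 3/(ζ t_s) = 3/(0.246 × 3.17) = 3.84 rad/s.

ω_n ≈ 3.84 rad/s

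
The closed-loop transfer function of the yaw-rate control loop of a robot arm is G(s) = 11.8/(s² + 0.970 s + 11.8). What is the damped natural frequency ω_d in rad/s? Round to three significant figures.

ω_d ≈ 3.40 rad/s

ω_n = √11.8 = 3.44 rad/s; ζ = 0.970/(2·3.44) = 0.141.
The damped frequency ω_d = ω_n√(1−ζ²) = 3.40 rad/s.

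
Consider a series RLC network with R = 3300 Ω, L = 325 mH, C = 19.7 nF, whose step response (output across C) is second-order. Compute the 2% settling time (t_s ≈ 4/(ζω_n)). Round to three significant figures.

t_s ≈ 0.000788 s

For a series RLC circuit (capacitor voltage as output), ω_n = 1/√(LC) = 1/√(325 mH · 19.7 nF) = 12500 rad/s.
ζ = (R/2)·√(C/L) = (3300/2)·√(19.7 nF/325 mH) = 0.406.
t_s ≈ 4/(ζω_n) = 0.000788 s.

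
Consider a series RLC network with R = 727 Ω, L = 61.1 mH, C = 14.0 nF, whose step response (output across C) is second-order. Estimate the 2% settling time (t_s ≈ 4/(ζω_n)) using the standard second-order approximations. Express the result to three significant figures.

t_s ≈ 0.000672 s

For a series RLC circuit (capacitor voltage as output), ω_n = 1/√(LC) = 1/√(61.1 mH · 14.0 nF) = 34200 rad/s.
ζ = (R/2)·√(C/L) = (727/2)·√(14.0 nF/61.1 mH) = 0.174.
t_s ≈ 4/(ζω_n) = 0.000672 s.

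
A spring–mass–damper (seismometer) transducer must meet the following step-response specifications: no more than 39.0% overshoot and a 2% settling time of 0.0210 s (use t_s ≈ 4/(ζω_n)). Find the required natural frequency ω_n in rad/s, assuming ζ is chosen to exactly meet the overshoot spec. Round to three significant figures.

ω_n ≈ 663 rad/s

ζ = −ln(OS)/√(π² + (ln OS)²). With OS = 0.390, ln OS = −0.9416 and ζ = 0.9416/3.280 = 0.287.
From t_s ≈ 4/(ζω_n): ω_n = 4/(ζ·t_s) = 4/(0.287·0.0210) = 663 rad/s.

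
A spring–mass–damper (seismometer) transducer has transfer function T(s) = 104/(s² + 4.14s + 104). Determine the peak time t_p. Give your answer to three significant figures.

t_p ≈ 0.315 s

ω_n = √104 = 10.2 rad/s; ζ = 4.14/(2·10.2) = 0.203.
ω_d = ω_n√(1−ζ²) = 9.99 rad/s. Then t_p = π/ω_d = 0.315 s.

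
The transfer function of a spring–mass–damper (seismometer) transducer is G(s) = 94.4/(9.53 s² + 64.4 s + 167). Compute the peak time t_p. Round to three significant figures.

Dividing through by 9.53: denominator becomes s² + 6.758 s + 17.52.
So ω_n = √17.52 = 4.19 rad/s and ζ = 6.758/(2·4.19) = 0.807.
The damped frequency ω_d = ω_n√(1−ζ²) = 2.47 rad/s. t_p = π/ω_d = 1.27 s.

t_p ≈ 1.27 s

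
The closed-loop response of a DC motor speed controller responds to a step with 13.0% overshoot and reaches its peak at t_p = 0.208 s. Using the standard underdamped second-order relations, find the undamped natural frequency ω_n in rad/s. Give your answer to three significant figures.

ζ from %OS: ζ = |ln 0.130|/√(π²+ln²0.130) = 0.545.
t_p = π/ω_d ⇒ ω_d = 15.1 rad/s; then ω_n = ω_d/√(1−ζ²) = 18.0 rad/s.

ω_n ≈ 18.0 rad/s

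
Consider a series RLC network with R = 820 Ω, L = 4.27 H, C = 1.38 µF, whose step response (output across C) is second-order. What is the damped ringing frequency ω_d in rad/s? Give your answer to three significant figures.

ω_d ≈ 401 rad/s

For a series RLC circuit (capacitor voltage as output), ω_n = 1/√(LC) = 1/√(4.27 H · 1.38 µF) = 412 rad/s.
ζ = (R/2)·√(C/L) = (820/2)·√(1.38 µF/4.27 H) = 0.233.
ω_d = 412·√(1 − 0.233²) = 401 rad/s.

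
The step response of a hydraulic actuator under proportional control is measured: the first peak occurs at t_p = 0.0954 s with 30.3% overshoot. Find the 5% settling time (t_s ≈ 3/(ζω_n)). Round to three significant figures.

t_s ≈ 0.240 s

ζ from %OS: ζ = |ln 0.303|/√(π²+ln²0.303) = 0.355.
From t_p = π/ω_d, ω_d = π/0.0954 = 32.9 rad/s, so ω_n = ω_d/√(1−ζ²) = 35.2 rad/s.
t_s ≈ 3/(ζω_n) = 3/(0.355·35.2) = 0.240 s.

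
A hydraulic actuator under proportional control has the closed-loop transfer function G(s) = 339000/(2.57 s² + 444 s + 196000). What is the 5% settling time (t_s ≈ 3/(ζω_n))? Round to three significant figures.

t_s ≈ 0.0347 s

Dividing through by 2.57: denominator becomes s² + 172.8 s + 76260.
So ω_n = √76260 = 276 rad/s and ζ = 172.8/(2·276) = 0.313.
t_s ≈ 3/(ζω_n) = 0.0347 s.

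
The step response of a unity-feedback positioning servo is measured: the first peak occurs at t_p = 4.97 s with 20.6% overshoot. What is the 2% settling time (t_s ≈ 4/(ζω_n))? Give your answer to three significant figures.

t_s ≈ 12.6 s

From the overshoot, ζ = −ln(OS)/√(π²+ln²(OS)) = 0.449.
From t_p = π/ω_d, ω_d = π/4.97 = 0.632 rad/s, so ω_n = ω_d/√(1−ζ²) = 0.708 rad/s.
t_s ≈ 4/(ζω_n) = 4/(0.449·0.708) = 12.6 s.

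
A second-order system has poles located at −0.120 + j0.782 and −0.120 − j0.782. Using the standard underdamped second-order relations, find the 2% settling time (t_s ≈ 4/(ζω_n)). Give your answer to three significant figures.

t_s ≈ 33.3 s

For poles at −σ ± jω_d, ζω_n = σ = 0.120, so t_s ≈ 4/σ = 33.3 s.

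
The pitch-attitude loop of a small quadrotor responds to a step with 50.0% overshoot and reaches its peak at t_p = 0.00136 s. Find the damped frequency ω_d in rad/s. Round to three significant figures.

ω_d ≈ 2310 rad/s

t_p = π/ω_d, so ω_d = π/0.00136 = 2310 rad/s.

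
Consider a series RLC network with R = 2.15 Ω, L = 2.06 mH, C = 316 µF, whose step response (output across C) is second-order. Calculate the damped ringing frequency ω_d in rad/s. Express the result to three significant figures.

ω_d ≈ 1120 rad/s

For a series RLC circuit (capacitor voltage as output), ω_n = 1/√(LC) = 1/√(2.06 mH · 316 µF) = 1240 rad/s.
ζ = (R/2)·√(C/L) = (2.15/2)·√(316 µF/2.06 mH) = 0.421.
The damped frequency ω_d = ω_n√(1−ζ²) = 1120 rad/s.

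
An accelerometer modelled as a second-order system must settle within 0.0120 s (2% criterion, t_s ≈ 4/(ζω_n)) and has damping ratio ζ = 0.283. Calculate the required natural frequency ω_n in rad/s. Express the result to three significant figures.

ω_n ≈ 1180 rad/s

Rearranging t_s ≈ 4/(ζω_n) gives ω_n = 4/(ζ·t_s) = 4/(0.283 × 0.0120) = 1180 rad/s.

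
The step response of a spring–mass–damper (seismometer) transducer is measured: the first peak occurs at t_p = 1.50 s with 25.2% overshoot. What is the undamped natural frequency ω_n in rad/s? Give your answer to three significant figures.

From the overshoot, ζ = −ln(OS)/√(π²+ln²(OS)) = 0.402.
t_p = π/ω_d ⇒ ω_d = 2.09 rad/s; then ω_n = ω_d/√(1−ζ²) = 2.29 rad/s.

ω_n ≈ 2.29 rad/s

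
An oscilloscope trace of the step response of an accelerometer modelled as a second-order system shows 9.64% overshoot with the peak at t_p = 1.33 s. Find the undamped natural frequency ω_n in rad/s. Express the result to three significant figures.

ω_n ≈ 2.94 rad/s

The overshoot fixes ζ = −ln(OS)/√(π²+ln²(OS)) = 0.597.
t_p = π/ω_d ⇒ ω_d = 2.36 rad/s; then ω_n = ω_d/√(1−ζ²) = 2.94 rad/s.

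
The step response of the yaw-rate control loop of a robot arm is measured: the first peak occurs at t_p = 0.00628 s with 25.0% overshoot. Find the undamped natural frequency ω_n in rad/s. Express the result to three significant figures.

ζ from %OS: ζ = |ln 0.250|/√(π²+ln²0.250) = 0.404.
t_p = π/ω_d ⇒ ω_d = 500 rad/s; then ω_n = ω_d/√(1−ζ²) = 547 rad/s.

ω_n ≈ 547 rad/s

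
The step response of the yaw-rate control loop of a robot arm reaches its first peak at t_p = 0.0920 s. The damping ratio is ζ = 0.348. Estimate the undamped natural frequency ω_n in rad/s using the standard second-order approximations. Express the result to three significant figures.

Peak time t_p = π/ω_d, so ω_d = π/t_p = π/0.0920 = 34.1 rad/s.
ω_n = ω_d/√(1−ζ²) = 34.1/√0.879 = 36.4 rad/s.

ω_n ≈ 36.4 rad/s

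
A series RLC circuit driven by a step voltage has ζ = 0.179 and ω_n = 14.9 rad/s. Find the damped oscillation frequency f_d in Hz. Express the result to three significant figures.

ω_d = ω_n√(1−ζ²) = 14.9·√0.968 = 14.7 rad/s.
f_d = ω_d/(2π) = 2.33 Hz.

f_d ≈ 2.33 Hz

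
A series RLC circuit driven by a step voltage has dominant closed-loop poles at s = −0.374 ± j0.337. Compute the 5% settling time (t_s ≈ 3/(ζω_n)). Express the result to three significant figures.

For poles at −σ ± jω_d, ζω_n = σ = 0.374, so t_s ≈ 3/σ = 8.02 s.

t_s ≈ 8.02 s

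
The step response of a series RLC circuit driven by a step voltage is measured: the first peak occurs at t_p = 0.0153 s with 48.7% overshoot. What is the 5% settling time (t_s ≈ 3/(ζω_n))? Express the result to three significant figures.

t_s ≈ 0.0638 s

From the overshoot, ζ = −ln(OS)/√(π²+ln²(OS)) = 0.223.
t_p = π/ω_d ⇒ ω_d = 205 rad/s; then ω_n = ω_d/√(1−ζ²) = 211 rad/s.
t_s ≈ 3/(ζω_n) = 3/(0.223·211) = 0.0638 s.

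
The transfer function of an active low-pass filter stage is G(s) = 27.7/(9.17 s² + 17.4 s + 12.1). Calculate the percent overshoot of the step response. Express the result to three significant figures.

%OS ≈ 1.00%

Dividing through by 9.17: denominator becomes s² + 1.897 s + 1.320.
So ω_n = √1.320 = 1.15 rad/s and ζ = 1.897/(2·1.15) = 0.826.
Overshoot: exp(−π·0.826/√(1−0.826²)) = 0.0100, i.e. 1.00%.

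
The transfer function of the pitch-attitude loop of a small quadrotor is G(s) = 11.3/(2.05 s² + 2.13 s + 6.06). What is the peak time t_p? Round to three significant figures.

t_p ≈ 1.92 s

Dividing through by 2.05: denominator becomes s² + 1.039 s + 2.956.
So ω_n = √2.956 = 1.72 rad/s and ζ = 1.039/(2·1.72) = 0.302.
The damped frequency ω_d = ω_n√(1−ζ²) = 1.64 rad/s. t_p = π/ω_d = 1.92 s.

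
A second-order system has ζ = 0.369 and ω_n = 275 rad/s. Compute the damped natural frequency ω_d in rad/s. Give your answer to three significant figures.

ω_d = ω_n√(1−ζ²) = 275·√0.864 = 256 rad/s.

ω_d ≈ 256 rad/s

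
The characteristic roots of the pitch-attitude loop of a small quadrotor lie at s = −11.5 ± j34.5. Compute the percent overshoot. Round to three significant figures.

With σ = 11.5, ω_d = 34.5: ω_n = √(σ²+ω_d²) = 36.4 rad/s, ζ = σ/ω_n = 0.316.
%OS = 100·exp(−πζ/√(1−ζ²)) = 35.1%.

%OS ≈ 35.1%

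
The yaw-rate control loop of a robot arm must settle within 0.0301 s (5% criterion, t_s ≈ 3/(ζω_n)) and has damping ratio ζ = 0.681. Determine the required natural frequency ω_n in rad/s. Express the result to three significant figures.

Rearranging t_s ≈ 3/(ζω_n) gives ω_n = 3/(ζ·t_s) = 3/(0.681 × 0.0301) = 146 rad/s.

ω_n ≈ 146 rad/s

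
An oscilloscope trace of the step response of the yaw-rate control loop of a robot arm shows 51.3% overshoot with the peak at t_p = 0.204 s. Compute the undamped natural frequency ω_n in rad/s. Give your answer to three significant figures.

ω_n ≈ 15.7 rad/s

The overshoot fixes ζ = −ln(OS)/√(π²+ln²(OS)) = 0.208.
From t_p = π/ω_d, ω_d = π/0.204 = 15.4 rad/s, so ω_n = ω_d/√(1−ζ²) = 15.7 rad/s.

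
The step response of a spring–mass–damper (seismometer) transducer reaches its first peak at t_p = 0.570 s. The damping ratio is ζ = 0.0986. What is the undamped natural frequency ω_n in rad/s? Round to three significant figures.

ω_n ≈ 5.54 rad/s

Peak time t_p = π/ω_d, so ω_d = π/t_p = π/0.570 = 5.51 rad/s.
ω_n = ω_d/√(1−ζ²) = 5.51/√0.990 = 5.54 rad/s.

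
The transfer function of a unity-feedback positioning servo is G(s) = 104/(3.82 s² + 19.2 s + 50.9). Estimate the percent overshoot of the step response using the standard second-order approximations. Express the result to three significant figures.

%OS ≈ 5.07%

Dividing through by 3.82: denominator becomes s² + 5.026 s + 13.32.
So ω_n = √13.32 = 3.65 rad/s and ζ = 5.026/(2·3.65) = 0.688.
Overshoot: exp(−π·0.688/√(1−0.688²)) = 0.0507, i.e. 5.07%.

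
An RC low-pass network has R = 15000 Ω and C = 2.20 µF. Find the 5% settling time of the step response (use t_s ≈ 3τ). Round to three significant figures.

t_s ≈ 0.0990 s

τ = RC = 15000 × 2.20 µF = 0.0330 s.
t_s ≈ 3τ = 0.0990 s.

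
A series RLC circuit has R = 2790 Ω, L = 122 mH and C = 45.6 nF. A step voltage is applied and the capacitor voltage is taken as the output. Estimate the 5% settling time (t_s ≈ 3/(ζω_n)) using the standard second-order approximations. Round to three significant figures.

For a series RLC circuit (capacitor voltage as output), ω_n = 1/√(LC) = 1/√(122 mH · 45.6 nF) = 13400 rad/s.
ζ = (R/2)·√(C/L) = (2790/2)·√(45.6 nF/122 mH) = 0.853.
t_s ≈ 3/(ζω_n) = 0.000262 s.

t_s ≈ 0.000262 s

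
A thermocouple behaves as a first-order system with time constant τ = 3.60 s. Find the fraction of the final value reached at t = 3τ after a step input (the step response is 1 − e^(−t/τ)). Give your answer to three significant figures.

y/y_∞ ≈ 0.950

y(t)/y_∞ = 1 − e^(−t/τ) = 1 − e^(−3) = 1 − e^(−3.00) = 0.950.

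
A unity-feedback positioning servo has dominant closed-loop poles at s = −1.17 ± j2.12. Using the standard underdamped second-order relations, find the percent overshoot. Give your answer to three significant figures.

%OS ≈ 17.7%

The poles are at −σ ± jω_d with σ = 1.17 and ω_d = 2.12, so ω_n = √(σ²+ω_d²) = 2.42 rad/s and ζ = σ/ω_n = 0.483.
%OS = 100 e^{−πζ/√(1−ζ²)} with ζ = 0.483 gives 17.7%.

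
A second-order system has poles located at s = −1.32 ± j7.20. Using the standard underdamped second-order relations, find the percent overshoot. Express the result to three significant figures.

With σ = 1.32, ω_d = 7.20: ω_n = √(σ²+ω_d²) = 7.32 rad/s, ζ = σ/ω_n = 0.180.
%OS = 100 e^{−πζ/√(1−ζ²)} with ζ = 0.180 gives 56.2%.

%OS ≈ 56.2%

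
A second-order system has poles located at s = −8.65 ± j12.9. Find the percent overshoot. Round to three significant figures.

With σ = 8.65, ω_d = 12.9: ω_n = √(σ²+ω_d²) = 15.5 rad/s, ζ = σ/ω_n = 0.557.
Overshoot: exp(−π·0.557/√(1−0.557²)) = 0.122, i.e. 12.2%.

%OS ≈ 12.2%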